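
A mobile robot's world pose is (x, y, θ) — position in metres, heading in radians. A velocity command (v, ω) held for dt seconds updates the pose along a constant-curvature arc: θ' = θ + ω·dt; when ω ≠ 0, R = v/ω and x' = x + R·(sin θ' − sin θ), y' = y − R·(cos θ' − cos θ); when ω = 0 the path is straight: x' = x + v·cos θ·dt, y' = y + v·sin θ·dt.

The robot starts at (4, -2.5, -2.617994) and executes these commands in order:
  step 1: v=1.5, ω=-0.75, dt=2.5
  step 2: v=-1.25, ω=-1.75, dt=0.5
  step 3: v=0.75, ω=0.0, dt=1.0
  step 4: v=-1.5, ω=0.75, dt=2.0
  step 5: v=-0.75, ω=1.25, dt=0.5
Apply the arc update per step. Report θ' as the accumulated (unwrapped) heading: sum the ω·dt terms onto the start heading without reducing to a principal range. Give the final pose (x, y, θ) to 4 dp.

step 1: θ'=-4.4930 (R=-2.0000) → pose (1.0479, -1.2032, -4.4930)
step 2: θ'=-5.3680 (R=0.7143) → pose (0.9170, -1.7941, -5.3680)
step 3: θ'=-5.3680 (straight) → pose (1.3742, -1.1996, -5.3680)
step 4: θ'=-3.8680 (R=-2.0000) → pose (1.6312, -3.9140, -3.8680)
step 5: θ'=-3.2430 (R=-0.6000) → pose (1.9690, -4.0624, -3.2430)

(1.9690, -4.0624, -3.2430)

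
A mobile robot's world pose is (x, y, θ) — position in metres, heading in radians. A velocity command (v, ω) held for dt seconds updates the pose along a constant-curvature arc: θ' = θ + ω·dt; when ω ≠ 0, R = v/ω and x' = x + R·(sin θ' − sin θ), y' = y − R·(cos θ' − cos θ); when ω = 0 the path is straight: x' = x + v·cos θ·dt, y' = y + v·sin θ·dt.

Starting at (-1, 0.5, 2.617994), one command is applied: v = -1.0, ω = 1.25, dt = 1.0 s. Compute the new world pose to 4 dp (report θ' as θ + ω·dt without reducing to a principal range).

θ' = 2.6180 + 1.25·1.0 = 3.8680
R = v/ω = -1.0/1.25 = -0.8000
x' = -1 + -0.8000·(sin 3.8680 − sin 2.6180) = -0.0687
y' = 0.5 − -0.8000·(cos 3.8680 − cos 2.6180) = 0.5948

(-0.0687, 0.5948, 3.8680)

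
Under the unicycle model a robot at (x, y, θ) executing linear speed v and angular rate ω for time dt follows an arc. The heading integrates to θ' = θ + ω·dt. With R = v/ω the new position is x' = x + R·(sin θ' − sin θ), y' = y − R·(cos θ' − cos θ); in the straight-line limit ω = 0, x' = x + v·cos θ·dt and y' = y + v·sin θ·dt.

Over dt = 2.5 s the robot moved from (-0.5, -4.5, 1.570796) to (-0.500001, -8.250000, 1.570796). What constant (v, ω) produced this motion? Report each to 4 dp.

Δθ = 1.570796 − 1.570796 = 0.000000
ω = Δθ/dt = 0.000000/2.5 = 0.0000
ω = 0 → v = (Δx·cos θ + Δy·sin θ)/dt = -1.5000

v = -1.5000, ω = 0.0000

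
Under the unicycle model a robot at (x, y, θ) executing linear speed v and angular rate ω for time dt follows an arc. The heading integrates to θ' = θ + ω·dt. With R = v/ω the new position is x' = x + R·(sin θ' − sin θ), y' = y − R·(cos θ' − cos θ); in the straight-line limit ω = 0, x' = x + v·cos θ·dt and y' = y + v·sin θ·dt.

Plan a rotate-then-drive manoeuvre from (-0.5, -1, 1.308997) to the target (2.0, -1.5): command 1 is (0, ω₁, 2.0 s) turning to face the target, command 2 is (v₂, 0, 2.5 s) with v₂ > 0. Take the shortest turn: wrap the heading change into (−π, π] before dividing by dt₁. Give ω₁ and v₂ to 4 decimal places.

ω₁ = -0.7532, v₂ = 1.0198

heading to target = atan2(-1.5−-1, 2−-0.5) = -0.1974
Δθ = wrap(-0.1974 − 1.3090) = -1.5064; ω₁ = Δθ/dt₁ = -0.7532
distance = √((2−-0.5)² + (-1.5−-1)²) = 2.5495; v₂ = distance/dt₂ = 1.0198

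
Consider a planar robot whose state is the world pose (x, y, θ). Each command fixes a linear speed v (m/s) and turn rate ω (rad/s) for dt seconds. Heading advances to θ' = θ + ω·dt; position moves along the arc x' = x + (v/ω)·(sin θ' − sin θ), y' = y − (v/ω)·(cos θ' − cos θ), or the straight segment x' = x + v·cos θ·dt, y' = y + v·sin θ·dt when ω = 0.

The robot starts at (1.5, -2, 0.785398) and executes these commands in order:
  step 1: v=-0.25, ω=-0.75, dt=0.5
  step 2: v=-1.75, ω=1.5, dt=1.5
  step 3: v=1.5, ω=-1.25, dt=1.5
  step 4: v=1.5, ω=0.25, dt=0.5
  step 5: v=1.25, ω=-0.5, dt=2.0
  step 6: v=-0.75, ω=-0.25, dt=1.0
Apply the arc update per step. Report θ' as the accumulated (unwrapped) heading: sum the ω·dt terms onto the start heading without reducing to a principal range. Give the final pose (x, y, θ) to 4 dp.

(2.9927, -0.5839, -0.3396)

step 1: θ'=0.4104 (R=0.3333) → pose (1.3973, -2.0700, 0.4104)
step 2: θ'=2.6604 (R=-1.1667) → pose (1.3228, -4.1739, 2.6604)
step 3: θ'=0.7854 (R=-1.2000) → pose (1.0297, -2.2617, 0.7854)
step 4: θ'=0.9104 (R=6.0000) → pose (1.5255, -1.6996, 0.9104)
step 5: θ'=-0.0896 (R=-2.5000) → pose (3.7236, -0.7432, -0.0896)
step 6: θ'=-0.3396 (R=3.0000) → pose (2.9927, -0.5839, -0.3396)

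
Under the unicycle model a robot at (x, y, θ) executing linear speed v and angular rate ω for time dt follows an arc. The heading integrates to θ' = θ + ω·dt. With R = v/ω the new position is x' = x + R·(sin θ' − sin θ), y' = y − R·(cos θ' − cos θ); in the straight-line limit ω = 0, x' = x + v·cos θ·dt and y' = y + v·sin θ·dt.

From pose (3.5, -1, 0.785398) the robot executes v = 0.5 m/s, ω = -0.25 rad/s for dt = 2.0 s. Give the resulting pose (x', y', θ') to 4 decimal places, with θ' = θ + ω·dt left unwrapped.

θ' = 0.7854 + -0.25·2.0 = 0.2854
R = v/ω = 0.5/-0.25 = -2.0000
x' = 3.5 + -2.0000·(sin 0.2854 − sin 0.7854) = 4.3511
y' = -1 − -2.0000·(cos 0.2854 − cos 0.7854) = -0.4951

(4.3511, -0.4951, 0.2854)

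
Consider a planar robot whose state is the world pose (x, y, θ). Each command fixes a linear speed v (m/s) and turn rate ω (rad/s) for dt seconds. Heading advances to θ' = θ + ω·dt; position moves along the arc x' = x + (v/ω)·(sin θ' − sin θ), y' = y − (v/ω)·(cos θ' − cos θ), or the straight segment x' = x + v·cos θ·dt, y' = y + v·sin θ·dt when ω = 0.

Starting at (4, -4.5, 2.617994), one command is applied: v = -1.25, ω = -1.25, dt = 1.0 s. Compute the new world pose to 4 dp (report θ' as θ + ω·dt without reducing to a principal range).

(4.4795, -5.5674, 1.3680)

θ' = 2.6180 + -1.25·1.0 = 1.3680
R = v/ω = -1.25/-1.25 = 1.0000
x' = 4 + 1.0000·(sin 1.3680 − sin 2.6180) = 4.4795
y' = -4.5 − 1.0000·(cos 1.3680 − cos 2.6180) = -5.5674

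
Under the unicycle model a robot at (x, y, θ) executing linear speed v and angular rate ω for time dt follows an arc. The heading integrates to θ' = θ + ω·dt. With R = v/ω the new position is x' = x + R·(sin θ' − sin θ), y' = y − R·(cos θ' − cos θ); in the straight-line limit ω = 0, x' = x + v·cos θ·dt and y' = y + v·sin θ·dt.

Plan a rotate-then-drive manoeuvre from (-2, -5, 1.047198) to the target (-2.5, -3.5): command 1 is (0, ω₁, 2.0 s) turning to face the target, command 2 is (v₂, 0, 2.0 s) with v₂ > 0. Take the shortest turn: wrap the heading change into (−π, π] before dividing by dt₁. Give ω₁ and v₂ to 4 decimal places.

ω₁ = 0.4227, v₂ = 0.7906

heading to target = atan2(-3.5−-5, -2.5−-2) = 1.8925
Δθ = wrap(1.8925 − 1.0472) = 0.8453; ω₁ = Δθ/dt₁ = 0.4227
distance = √((-2.5−-2)² + (-3.5−-5)²) = 1.5811; v₂ = distance/dt₂ = 0.7906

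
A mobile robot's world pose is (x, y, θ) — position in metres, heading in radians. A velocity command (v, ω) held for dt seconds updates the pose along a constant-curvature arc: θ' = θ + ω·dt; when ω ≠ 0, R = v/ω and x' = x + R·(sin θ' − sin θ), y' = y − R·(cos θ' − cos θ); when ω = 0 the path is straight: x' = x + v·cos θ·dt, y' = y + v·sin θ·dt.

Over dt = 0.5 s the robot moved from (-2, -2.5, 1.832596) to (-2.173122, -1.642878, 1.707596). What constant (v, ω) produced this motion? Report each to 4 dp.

v = 1.7500, ω = -0.2500

Δθ = 1.707596 − 1.832596 = -0.125000
ω = Δθ/dt = -0.125000/0.5 = -0.2500
R = −Δy/(cos θ' − cos θ) = -7.0000
v = R·ω = -7.0000·-0.2500 = 1.7500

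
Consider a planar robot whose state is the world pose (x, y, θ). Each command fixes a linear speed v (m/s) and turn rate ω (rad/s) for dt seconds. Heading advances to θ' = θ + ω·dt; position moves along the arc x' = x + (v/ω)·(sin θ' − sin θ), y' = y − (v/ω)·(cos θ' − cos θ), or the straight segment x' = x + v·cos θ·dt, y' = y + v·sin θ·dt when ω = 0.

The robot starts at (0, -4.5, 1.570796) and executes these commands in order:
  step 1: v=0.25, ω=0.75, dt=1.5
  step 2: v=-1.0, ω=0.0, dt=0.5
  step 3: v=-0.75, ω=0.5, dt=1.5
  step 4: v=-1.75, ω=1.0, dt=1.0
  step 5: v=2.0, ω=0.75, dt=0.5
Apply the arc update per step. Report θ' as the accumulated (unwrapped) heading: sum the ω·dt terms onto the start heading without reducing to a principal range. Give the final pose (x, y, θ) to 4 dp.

step 1: θ'=2.6958 (R=0.3333) → pose (-0.1896, -4.1992, 2.6958)
step 2: θ'=2.6958 (straight) → pose (0.2615, -4.4148, 2.6958)
step 3: θ'=3.4458 (R=-1.5000) → pose (1.3576, -4.4926, 3.4458)
step 4: θ'=4.4458 (R=-1.7500) → pose (2.5216, -3.2839, 4.4458)
step 5: θ'=4.8208 (R=2.6667) → pose (2.4430, -4.2750, 4.8208)

(2.4430, -4.2750, 4.8208)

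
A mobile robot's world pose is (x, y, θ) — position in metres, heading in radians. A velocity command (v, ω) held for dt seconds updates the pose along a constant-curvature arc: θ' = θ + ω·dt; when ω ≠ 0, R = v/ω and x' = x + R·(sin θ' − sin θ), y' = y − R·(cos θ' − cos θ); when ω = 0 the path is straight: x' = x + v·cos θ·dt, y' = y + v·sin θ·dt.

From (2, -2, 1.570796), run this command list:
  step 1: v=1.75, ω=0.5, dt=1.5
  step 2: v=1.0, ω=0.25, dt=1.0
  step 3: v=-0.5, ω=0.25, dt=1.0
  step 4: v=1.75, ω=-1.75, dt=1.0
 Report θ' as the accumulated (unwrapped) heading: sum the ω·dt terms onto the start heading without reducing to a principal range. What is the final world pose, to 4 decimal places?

step 1: θ'=2.3208 (R=3.5000) → pose (1.0609, 0.3857, 2.3208)
step 2: θ'=2.5708 (R=4.0000) → pose (0.2954, 1.0251, 2.5708)
step 3: θ'=2.8208 (R=-2.0000) → pose (0.7453, 0.8100, 2.8208)
step 4: θ'=1.0708 (R=-1.0000) → pose (0.1831, 2.2384, 1.0708)

(0.1831, 2.2384, 1.0708)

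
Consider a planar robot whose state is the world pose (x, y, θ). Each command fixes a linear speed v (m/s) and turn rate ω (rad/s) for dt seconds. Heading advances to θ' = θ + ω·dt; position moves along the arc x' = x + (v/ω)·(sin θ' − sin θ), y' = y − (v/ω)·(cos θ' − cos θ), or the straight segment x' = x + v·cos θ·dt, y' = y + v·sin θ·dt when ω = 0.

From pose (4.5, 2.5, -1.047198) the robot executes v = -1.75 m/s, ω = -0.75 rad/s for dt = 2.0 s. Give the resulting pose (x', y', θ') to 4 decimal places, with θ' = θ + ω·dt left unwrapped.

θ' = -1.0472 + -0.75·2.0 = -2.5472
R = v/ω = -1.75/-0.75 = 2.3333
x' = 4.5 + 2.3333·(sin -2.5472 − sin -1.0472) = 5.2140
y' = 2.5 − 2.3333·(cos -2.5472 − cos -1.0472) = 5.5998

(5.2140, 5.5998, -2.5472)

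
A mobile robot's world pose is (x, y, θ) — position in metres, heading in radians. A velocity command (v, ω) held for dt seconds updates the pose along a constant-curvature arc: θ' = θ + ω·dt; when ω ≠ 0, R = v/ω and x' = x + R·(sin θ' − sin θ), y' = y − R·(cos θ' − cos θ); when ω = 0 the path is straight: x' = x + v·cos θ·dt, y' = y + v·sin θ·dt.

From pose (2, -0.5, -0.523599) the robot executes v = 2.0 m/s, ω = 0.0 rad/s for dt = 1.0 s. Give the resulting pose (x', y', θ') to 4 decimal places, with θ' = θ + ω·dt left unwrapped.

θ' = -0.5236 + 0.0·1.0 = -0.5236
ω = 0 → straight: x' = 2 + 2.0·cos(-0.5236)·1.0 = 3.7321
y' = -0.5 + 2.0·sin(-0.5236)·1.0 = -1.5000

(3.7321, -1.5000, -0.5236)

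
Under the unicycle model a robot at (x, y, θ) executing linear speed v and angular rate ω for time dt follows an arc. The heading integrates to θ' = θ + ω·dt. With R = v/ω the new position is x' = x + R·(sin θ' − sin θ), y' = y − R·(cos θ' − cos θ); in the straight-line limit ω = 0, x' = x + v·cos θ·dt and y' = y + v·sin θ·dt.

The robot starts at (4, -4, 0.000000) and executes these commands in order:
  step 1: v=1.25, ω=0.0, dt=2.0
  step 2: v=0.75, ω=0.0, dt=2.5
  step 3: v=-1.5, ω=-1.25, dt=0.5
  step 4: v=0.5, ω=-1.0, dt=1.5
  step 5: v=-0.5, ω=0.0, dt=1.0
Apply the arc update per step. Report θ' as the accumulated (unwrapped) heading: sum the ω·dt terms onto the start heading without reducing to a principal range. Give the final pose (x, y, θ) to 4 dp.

(8.0686, -4.0166, -2.1250)

step 1: θ'=0.0000 (straight) → pose (6.5000, -4.0000, 0.0000)
step 2: θ'=0.0000 (straight) → pose (8.3750, -4.0000, 0.0000)
step 3: θ'=-0.6250 (R=1.2000) → pose (7.6729, -3.7732, -0.6250)
step 4: θ'=-2.1250 (R=-0.5000) → pose (7.8055, -4.4418, -2.1250)
step 5: θ'=-2.1250 (straight) → pose (8.0686, -4.0166, -2.1250)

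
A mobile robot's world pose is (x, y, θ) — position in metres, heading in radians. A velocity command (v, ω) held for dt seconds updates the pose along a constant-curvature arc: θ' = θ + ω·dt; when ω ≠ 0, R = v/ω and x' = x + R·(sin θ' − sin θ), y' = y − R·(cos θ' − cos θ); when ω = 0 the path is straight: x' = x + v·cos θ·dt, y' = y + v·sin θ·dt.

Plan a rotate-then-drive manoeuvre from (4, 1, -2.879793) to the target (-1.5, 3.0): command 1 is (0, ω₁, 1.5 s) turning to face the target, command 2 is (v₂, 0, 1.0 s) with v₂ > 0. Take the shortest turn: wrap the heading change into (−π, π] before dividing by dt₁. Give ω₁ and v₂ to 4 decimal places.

heading to target = atan2(3−1, -1.5−4) = 2.7928
Δθ = wrap(2.7928 − -2.8798) = -0.6106; ω₁ = Δθ/dt₁ = -0.4070
distance = √((-1.5−4)² + (3−1)²) = 5.8523; v₂ = distance/dt₂ = 5.8523

ω₁ = -0.4070, v₂ = 5.8523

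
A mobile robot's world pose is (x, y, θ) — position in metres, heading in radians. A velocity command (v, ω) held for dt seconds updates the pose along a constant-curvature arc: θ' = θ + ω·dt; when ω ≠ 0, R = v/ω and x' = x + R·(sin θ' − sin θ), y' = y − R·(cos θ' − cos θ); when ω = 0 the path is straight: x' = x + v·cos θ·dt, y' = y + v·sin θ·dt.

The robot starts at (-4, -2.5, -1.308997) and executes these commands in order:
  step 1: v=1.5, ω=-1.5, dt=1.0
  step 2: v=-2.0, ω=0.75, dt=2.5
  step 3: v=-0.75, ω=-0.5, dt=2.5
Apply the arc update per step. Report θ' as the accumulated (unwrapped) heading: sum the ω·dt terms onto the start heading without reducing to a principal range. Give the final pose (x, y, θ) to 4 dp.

step 1: θ'=-2.8090 (R=-1.0000) → pose (-4.6394, -3.7040, -2.8090)
step 2: θ'=-0.9340 (R=-2.6667) → pose (-3.3661, 0.4022, -0.9340)
step 3: θ'=-2.1840 (R=1.5000) → pose (-3.3868, 2.1573, -2.1840)

(-3.3868, 2.1573, -2.1840)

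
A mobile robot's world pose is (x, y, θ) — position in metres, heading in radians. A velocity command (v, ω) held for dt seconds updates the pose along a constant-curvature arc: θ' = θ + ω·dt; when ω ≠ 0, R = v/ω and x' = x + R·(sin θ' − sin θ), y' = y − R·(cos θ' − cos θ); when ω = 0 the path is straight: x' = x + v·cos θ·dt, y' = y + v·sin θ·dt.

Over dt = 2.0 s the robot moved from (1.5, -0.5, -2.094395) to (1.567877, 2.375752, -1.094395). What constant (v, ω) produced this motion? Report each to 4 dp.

v = -1.5000, ω = 0.5000

Δθ = -1.094395 − -2.094395 = 1.000000
ω = Δθ/dt = 1.000000/2.0 = 0.5000
R = −Δy/(cos θ' − cos θ) = -3.0000
v = R·ω = -3.0000·0.5000 = -1.5000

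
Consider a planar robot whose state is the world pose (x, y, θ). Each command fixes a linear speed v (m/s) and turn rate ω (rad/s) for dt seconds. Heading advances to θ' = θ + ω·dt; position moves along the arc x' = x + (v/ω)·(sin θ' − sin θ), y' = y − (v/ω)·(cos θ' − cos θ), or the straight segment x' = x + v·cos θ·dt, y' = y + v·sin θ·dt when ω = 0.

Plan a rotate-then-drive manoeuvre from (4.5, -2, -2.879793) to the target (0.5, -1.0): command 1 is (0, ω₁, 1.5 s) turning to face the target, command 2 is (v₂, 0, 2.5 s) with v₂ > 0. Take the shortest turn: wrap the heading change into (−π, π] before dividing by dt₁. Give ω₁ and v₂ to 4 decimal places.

ω₁ = -0.3379, v₂ = 1.6492

heading to target = atan2(-1−-2, 0.5−4.5) = 2.8966
Δθ = wrap(2.8966 − -2.8798) = -0.5068; ω₁ = Δθ/dt₁ = -0.3379
distance = √((0.5−4.5)² + (-1−-2)²) = 4.1231; v₂ = distance/dt₂ = 1.6492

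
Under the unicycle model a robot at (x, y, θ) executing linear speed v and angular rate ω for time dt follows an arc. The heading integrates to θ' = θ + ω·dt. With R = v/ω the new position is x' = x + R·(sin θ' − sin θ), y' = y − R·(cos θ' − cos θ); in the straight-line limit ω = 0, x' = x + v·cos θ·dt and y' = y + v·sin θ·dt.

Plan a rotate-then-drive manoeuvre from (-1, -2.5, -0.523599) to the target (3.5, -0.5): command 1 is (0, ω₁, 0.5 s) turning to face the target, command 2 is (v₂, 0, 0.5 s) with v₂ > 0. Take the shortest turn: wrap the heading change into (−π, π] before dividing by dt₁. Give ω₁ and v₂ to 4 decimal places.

ω₁ = 1.8836, v₂ = 9.8489

heading to target = atan2(-0.5−-2.5, 3.5−-1) = 0.4182
Δθ = wrap(0.4182 − -0.5236) = 0.9418; ω₁ = Δθ/dt₁ = 1.8836
distance = √((3.5−-1)² + (-0.5−-2.5)²) = 4.9244; v₂ = distance/dt₂ = 9.8489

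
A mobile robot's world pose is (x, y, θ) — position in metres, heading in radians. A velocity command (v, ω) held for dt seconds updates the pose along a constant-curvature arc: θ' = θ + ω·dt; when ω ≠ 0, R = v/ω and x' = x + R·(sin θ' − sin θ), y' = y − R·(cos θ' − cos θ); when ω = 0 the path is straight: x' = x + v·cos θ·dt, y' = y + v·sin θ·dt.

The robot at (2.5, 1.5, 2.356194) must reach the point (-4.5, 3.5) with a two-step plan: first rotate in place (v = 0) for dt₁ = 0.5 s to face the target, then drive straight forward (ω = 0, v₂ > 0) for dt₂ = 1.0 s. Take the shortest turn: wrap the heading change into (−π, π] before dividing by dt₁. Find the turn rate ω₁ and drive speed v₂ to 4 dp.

ω₁ = 1.0142, v₂ = 7.2801

heading to target = atan2(3.5−1.5, -4.5−2.5) = 2.8633
Δθ = wrap(2.8633 − 2.3562) = 0.5071; ω₁ = Δθ/dt₁ = 1.0142
distance = √((-4.5−2.5)² + (3.5−1.5)²) = 7.2801; v₂ = distance/dt₂ = 7.2801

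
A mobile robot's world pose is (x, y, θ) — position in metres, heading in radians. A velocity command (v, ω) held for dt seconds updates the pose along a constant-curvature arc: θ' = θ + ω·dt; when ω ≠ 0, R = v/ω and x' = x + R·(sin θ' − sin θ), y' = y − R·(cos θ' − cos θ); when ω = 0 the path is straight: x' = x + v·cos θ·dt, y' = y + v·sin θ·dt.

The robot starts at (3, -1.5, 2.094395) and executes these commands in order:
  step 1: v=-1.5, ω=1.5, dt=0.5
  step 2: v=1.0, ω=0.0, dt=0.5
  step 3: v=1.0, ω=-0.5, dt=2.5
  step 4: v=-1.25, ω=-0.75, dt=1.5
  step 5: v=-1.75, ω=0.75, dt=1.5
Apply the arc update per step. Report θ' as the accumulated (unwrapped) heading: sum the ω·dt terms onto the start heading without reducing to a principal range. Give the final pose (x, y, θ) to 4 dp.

step 1: θ'=2.8444 (R=-1.0000) → pose (3.5732, -1.9562, 2.8444)
step 2: θ'=2.8444 (straight) → pose (3.0951, -1.8097, 2.8444)
step 3: θ'=1.5944 (R=-2.0000) → pose (1.6813, 0.0554, 1.5944)
step 4: θ'=0.4694 (R=1.6667) → pose (0.7691, -1.4703, 0.4694)
step 5: θ'=1.5944 (R=-2.3333) → pose (-0.5082, -3.6064, 1.5944)

(-0.5082, -3.6064, 1.5944)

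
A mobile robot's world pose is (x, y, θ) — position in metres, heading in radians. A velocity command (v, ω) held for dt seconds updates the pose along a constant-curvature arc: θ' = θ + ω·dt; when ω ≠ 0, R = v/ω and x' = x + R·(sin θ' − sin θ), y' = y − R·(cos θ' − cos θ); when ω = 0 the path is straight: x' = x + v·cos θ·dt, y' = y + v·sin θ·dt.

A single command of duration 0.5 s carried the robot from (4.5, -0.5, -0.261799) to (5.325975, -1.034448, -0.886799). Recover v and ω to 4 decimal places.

v = 2.0000, ω = -1.2500

Δθ = -0.886799 − -0.261799 = -0.625000
ω = Δθ/dt = -0.625000/0.5 = -1.2500
R = Δx/(sin θ' − sin θ) = -1.6000
v = R·ω = -1.6000·-1.2500 = 2.0000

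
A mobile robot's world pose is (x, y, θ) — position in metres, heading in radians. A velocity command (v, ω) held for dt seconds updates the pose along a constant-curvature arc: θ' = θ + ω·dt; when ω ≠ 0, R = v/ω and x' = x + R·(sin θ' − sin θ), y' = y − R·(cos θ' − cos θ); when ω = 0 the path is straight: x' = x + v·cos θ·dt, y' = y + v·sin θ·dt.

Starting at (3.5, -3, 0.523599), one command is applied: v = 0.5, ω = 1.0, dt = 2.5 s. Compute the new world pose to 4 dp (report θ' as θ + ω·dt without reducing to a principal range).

θ' = 0.5236 + 1.0·2.5 = 3.0236
R = v/ω = 0.5/1.0 = 0.5000
x' = 3.5 + 0.5000·(sin 3.0236 − sin 0.5236) = 3.3089
y' = -3 − 0.5000·(cos 3.0236 − cos 0.5236) = -2.0705

(3.3089, -2.0705, 3.0236)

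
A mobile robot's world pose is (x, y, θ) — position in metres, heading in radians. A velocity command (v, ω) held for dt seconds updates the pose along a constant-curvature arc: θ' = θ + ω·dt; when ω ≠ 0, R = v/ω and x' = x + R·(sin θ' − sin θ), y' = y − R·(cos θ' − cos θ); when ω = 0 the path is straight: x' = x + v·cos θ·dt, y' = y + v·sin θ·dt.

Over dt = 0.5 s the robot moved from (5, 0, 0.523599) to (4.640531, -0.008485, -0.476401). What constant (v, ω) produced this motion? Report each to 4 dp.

v = -0.7500, ω = -2.0000

Δθ = -0.476401 − 0.523599 = -1.000000
ω = Δθ/dt = -1.000000/0.5 = -2.0000
R = Δx/(sin θ' − sin θ) = 0.3750
v = R·ω = 0.3750·-2.0000 = -0.7500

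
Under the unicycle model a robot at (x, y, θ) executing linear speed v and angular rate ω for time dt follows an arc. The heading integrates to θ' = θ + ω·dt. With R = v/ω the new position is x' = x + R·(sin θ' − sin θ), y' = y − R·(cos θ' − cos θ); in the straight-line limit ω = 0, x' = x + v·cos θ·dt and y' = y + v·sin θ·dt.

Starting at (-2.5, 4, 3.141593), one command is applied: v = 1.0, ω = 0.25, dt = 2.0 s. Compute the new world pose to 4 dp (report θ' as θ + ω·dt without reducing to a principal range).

(-4.4177, 3.5103, 3.6416)

θ' = 3.1416 + 0.25·2.0 = 3.6416
R = v/ω = 1.0/0.25 = 4.0000
x' = -2.5 + 4.0000·(sin 3.6416 − sin 3.1416) = -4.4177
y' = 4 − 4.0000·(cos 3.6416 − cos 3.1416) = 3.5103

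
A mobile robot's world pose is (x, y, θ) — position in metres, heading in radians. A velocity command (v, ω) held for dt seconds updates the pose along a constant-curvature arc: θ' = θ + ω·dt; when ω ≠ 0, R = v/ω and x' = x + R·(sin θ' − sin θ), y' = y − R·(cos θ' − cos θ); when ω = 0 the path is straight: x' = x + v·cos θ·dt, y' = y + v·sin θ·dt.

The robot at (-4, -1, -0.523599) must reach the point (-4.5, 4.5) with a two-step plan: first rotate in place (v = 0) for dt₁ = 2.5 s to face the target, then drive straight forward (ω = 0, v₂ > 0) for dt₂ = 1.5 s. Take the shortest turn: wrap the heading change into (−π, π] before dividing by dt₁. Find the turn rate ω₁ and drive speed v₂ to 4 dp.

heading to target = atan2(4.5−-1, -4.5−-4) = 1.6615
Δθ = wrap(1.6615 − -0.5236) = 2.1851; ω₁ = Δθ/dt₁ = 0.8740
distance = √((-4.5−-4)² + (4.5−-1)²) = 5.5227; v₂ = distance/dt₂ = 3.6818

ω₁ = 0.8740, v₂ = 3.6818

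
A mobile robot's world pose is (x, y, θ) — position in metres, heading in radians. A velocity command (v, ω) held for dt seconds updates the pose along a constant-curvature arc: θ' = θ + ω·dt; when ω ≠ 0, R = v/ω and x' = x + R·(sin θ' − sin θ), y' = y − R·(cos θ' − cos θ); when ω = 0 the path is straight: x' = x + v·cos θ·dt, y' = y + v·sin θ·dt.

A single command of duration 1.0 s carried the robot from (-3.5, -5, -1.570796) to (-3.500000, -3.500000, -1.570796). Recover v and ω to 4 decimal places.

Δθ = -1.570796 − -1.570796 = 0.000000
ω = Δθ/dt = 0.000000/1.0 = 0.0000
ω = 0 → v = (Δx·cos θ + Δy·sin θ)/dt = -1.5000

v = -1.5000, ω = 0.0000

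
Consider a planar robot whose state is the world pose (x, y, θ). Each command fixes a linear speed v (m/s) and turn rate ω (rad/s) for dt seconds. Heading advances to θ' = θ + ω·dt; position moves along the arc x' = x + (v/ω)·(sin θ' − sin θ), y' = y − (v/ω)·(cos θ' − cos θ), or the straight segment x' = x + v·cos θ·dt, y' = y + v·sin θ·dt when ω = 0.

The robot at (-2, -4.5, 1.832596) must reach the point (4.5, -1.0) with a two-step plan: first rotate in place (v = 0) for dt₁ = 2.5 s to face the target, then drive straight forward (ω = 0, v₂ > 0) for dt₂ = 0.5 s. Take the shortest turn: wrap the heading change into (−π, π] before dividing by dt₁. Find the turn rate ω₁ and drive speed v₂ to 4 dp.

ω₁ = -0.5355, v₂ = 14.7648

heading to target = atan2(-1−-4.5, 4.5−-2) = 0.4939
Δθ = wrap(0.4939 − 1.8326) = -1.3387; ω₁ = Δθ/dt₁ = -0.5355
distance = √((4.5−-2)² + (-1−-4.5)²) = 7.3824; v₂ = distance/dt₂ = 14.7648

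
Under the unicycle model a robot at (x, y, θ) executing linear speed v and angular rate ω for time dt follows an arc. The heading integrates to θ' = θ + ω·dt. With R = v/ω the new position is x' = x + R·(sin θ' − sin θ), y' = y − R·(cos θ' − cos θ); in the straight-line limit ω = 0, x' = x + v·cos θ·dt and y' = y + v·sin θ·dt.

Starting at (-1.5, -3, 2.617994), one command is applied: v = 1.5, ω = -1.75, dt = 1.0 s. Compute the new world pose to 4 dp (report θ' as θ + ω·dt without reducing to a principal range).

(-1.7255, -1.7037, 0.8680)

θ' = 2.6180 + -1.75·1.0 = 0.8680
R = v/ω = 1.5/-1.75 = -0.8571
x' = -1.5 + -0.8571·(sin 0.8680 − sin 2.6180) = -1.7255
y' = -3 − -0.8571·(cos 0.8680 − cos 2.6180) = -1.7037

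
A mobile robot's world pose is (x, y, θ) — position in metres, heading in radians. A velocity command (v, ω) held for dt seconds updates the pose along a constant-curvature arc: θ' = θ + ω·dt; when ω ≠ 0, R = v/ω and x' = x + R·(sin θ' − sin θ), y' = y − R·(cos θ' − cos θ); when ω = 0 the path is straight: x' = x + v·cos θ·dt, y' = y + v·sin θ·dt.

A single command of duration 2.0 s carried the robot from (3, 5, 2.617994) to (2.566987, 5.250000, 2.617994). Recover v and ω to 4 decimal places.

v = 0.2500, ω = 0.0000

Δθ = 2.617994 − 2.617994 = 0.000000
ω = Δθ/dt = 0.000000/2.0 = 0.0000
ω = 0 → v = (Δx·cos θ + Δy·sin θ)/dt = 0.2500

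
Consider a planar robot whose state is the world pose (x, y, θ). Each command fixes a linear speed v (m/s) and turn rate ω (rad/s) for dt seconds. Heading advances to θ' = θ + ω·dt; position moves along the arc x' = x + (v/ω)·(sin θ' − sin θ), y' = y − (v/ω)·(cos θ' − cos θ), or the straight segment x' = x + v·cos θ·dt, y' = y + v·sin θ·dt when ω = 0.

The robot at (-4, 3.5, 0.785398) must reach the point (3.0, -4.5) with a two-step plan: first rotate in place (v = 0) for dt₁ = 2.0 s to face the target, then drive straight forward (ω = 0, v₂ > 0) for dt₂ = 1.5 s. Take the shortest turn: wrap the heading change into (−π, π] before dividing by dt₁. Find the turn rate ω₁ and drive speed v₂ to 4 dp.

ω₁ = -0.8187, v₂ = 7.0868

heading to target = atan2(-4.5−3.5, 3−-4) = -0.8520
Δθ = wrap(-0.8520 − 0.7854) = -1.6374; ω₁ = Δθ/dt₁ = -0.8187
distance = √((3−-4)² + (-4.5−3.5)²) = 10.6301; v₂ = distance/dt₂ = 7.0868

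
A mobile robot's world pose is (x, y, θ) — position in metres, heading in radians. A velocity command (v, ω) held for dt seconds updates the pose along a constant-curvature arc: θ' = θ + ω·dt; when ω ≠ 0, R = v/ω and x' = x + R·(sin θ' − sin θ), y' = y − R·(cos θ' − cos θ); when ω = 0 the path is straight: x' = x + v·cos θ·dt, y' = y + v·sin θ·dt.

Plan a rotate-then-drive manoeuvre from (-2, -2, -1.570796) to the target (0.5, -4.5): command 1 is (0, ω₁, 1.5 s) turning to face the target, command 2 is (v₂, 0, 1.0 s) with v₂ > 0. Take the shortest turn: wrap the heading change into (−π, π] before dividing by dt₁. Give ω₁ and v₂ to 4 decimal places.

ω₁ = 0.5236, v₂ = 3.5355

heading to target = atan2(-4.5−-2, 0.5−-2) = -0.7854
Δθ = wrap(-0.7854 − -1.5708) = 0.7854; ω₁ = Δθ/dt₁ = 0.5236
distance = √((0.5−-2)² + (-4.5−-2)²) = 3.5355; v₂ = distance/dt₂ = 3.5355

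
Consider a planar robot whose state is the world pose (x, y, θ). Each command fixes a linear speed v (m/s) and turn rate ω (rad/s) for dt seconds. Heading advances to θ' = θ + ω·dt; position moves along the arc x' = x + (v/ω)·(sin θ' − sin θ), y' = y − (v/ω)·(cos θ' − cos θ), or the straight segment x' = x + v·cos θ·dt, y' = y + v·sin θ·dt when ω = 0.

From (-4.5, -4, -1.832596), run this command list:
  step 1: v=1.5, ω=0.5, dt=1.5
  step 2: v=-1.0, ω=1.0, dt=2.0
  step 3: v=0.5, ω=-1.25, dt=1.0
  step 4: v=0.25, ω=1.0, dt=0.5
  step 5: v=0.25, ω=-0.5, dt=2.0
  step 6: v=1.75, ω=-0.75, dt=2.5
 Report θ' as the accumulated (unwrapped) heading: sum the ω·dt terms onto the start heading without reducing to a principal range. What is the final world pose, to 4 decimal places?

step 1: θ'=-1.0826 (R=3.0000) → pose (-4.2518, -6.1836, -1.0826)
step 2: θ'=0.9174 (R=-1.0000) → pose (-5.9290, -6.0447, 0.9174)
step 3: θ'=-0.3326 (R=-0.4000) → pose (-5.4808, -5.9098, -0.3326)
step 4: θ'=0.1674 (R=0.2500) → pose (-5.3575, -5.9200, 0.1674)
step 5: θ'=-0.8326 (R=-0.5000) → pose (-4.9043, -6.0765, -0.8326)
step 6: θ'=-2.7076 (R=-2.3333) → pose (-5.6491, -9.7638, -2.7076)

(-5.6491, -9.7638, -2.7076)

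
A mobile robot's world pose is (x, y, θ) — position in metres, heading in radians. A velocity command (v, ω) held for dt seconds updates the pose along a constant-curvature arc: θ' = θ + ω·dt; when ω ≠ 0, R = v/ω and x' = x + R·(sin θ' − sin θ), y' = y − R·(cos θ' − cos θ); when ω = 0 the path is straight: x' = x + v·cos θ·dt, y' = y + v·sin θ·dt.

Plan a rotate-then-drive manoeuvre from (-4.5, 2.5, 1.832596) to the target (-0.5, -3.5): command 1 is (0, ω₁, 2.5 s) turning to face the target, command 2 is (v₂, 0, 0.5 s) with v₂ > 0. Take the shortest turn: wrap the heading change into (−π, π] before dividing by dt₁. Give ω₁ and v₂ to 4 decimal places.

ω₁ = -1.1262, v₂ = 14.4222

heading to target = atan2(-3.5−2.5, -0.5−-4.5) = -0.9828
Δθ = wrap(-0.9828 − 1.8326) = -2.8154; ω₁ = Δθ/dt₁ = -1.1262
distance = √((-0.5−-4.5)² + (-3.5−2.5)²) = 7.2111; v₂ = distance/dt₂ = 14.4222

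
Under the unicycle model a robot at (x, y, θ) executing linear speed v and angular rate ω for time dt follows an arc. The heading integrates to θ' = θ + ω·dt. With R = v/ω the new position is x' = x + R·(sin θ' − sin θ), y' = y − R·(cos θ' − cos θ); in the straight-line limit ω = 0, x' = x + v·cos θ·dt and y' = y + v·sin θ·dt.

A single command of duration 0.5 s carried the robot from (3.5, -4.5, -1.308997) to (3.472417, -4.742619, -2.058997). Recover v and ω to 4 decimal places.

v = 0.5000, ω = -1.5000

Δθ = -2.058997 − -1.308997 = -0.750000
ω = Δθ/dt = -0.750000/0.5 = -1.5000
R = −Δy/(cos θ' − cos θ) = -0.3333
v = R·ω = -0.3333·-1.5000 = 0.5000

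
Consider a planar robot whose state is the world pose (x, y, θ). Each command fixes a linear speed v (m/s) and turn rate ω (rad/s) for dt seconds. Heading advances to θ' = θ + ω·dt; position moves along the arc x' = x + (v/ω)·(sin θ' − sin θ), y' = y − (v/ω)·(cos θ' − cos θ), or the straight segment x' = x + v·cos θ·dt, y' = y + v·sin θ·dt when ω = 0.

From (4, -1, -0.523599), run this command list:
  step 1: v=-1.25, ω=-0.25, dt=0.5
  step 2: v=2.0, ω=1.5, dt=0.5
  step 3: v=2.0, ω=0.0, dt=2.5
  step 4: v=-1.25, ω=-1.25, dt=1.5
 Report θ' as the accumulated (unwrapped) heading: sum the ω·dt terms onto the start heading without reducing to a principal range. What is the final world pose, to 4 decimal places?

(8.3136, 0.7840, -1.7736)

step 1: θ'=-0.6486 (R=5.0000) → pose (3.4796, -0.6545, -0.6486)
step 2: θ'=0.1014 (R=1.3333) → pose (4.4200, -0.9184, 0.1014)
step 3: θ'=0.1014 (straight) → pose (9.3944, -0.4123, 0.1014)
step 4: θ'=-1.7736 (R=1.0000) → pose (8.3136, 0.7840, -1.7736)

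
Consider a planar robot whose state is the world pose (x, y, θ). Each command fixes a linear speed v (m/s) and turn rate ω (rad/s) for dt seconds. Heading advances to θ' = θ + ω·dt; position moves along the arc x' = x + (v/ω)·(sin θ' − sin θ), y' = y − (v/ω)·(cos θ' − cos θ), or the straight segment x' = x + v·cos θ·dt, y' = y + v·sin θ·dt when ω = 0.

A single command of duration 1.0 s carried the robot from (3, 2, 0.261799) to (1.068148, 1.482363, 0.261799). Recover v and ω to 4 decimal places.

Δθ = 0.261799 − 0.261799 = 0.000000
ω = Δθ/dt = 0.000000/1.0 = 0.0000
ω = 0 → v = (Δx·cos θ + Δy·sin θ)/dt = -2.0000

v = -2.0000, ω = 0.0000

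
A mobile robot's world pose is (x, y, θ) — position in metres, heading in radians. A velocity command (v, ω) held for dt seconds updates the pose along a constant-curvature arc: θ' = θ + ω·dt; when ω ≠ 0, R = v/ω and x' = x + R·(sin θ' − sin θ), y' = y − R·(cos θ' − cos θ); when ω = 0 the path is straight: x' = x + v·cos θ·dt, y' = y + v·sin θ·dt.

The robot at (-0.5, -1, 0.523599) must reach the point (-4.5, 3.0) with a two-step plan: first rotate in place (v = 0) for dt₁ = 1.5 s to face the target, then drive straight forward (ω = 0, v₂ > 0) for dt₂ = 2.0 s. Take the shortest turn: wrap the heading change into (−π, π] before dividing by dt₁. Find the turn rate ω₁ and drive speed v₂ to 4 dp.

ω₁ = 1.2217, v₂ = 2.8284

heading to target = atan2(3−-1, -4.5−-0.5) = 2.3562
Δθ = wrap(2.3562 − 0.5236) = 1.8326; ω₁ = Δθ/dt₁ = 1.2217
distance = √((-4.5−-0.5)² + (3−-1)²) = 5.6569; v₂ = distance/dt₂ = 2.8284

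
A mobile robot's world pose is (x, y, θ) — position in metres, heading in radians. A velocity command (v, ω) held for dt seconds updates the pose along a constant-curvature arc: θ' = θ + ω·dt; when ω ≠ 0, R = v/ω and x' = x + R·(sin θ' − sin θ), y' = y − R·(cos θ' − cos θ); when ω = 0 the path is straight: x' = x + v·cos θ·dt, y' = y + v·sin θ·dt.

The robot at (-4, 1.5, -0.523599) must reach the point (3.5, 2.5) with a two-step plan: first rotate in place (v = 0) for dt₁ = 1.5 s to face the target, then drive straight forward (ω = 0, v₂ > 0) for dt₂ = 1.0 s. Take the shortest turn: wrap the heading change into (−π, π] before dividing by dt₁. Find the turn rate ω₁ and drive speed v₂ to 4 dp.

ω₁ = 0.4374, v₂ = 7.5664

heading to target = atan2(2.5−1.5, 3.5−-4) = 0.1326
Δθ = wrap(0.1326 − -0.5236) = 0.6562; ω₁ = Δθ/dt₁ = 0.4374
distance = √((3.5−-4)² + (2.5−1.5)²) = 7.5664; v₂ = distance/dt₂ = 7.5664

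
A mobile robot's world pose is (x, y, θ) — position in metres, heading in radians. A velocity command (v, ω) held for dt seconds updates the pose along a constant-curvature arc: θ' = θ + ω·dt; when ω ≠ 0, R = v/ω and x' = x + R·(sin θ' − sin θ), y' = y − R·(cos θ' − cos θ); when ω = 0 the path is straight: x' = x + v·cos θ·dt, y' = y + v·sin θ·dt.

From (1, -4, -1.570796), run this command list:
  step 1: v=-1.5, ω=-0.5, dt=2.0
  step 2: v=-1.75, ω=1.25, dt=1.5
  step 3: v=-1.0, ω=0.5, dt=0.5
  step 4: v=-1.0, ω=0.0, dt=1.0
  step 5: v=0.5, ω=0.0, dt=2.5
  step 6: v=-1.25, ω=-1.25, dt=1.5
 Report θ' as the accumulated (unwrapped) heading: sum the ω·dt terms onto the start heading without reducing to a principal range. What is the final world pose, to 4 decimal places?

(2.0255, 2.5226, -2.3208)

step 1: θ'=-2.5708 (R=3.0000) → pose (2.3791, -1.4756, -2.5708)
step 2: θ'=-0.6958 (R=-1.4000) → pose (2.5201, 0.7770, -0.6958)
step 3: θ'=-0.4458 (R=-2.0000) → pose (2.1004, 1.0465, -0.4458)
step 4: θ'=-0.4458 (straight) → pose (1.1982, 1.4777, -0.4458)
step 5: θ'=-0.4458 (straight) → pose (2.3260, 0.9387, -0.4458)
step 6: θ'=-2.3208 (R=1.0000) → pose (2.0255, 2.5226, -2.3208)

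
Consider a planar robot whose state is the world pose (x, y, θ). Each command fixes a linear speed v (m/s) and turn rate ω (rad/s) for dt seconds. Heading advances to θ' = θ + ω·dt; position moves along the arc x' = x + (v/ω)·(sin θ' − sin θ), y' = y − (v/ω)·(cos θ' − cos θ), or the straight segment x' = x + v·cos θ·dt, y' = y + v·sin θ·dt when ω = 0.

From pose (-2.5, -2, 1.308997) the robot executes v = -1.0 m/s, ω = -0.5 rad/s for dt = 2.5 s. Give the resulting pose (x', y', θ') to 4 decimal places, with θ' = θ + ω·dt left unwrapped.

(-4.3139, -3.4789, 0.0590)

θ' = 1.3090 + -0.5·2.5 = 0.0590
R = v/ω = -1.0/-0.5 = 2.0000
x' = -2.5 + 2.0000·(sin 0.0590 − sin 1.3090) = -4.3139
y' = -2 − 2.0000·(cos 0.0590 − cos 1.3090) = -3.4789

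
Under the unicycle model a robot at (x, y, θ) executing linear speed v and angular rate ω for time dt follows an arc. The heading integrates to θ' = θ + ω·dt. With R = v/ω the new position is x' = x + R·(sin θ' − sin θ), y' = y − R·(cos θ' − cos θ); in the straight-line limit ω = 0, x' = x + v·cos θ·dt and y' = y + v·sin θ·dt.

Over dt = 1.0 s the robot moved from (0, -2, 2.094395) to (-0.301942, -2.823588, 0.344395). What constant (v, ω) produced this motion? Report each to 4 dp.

v = -1.0000, ω = -1.7500

Δθ = 0.344395 − 2.094395 = -1.750000
ω = Δθ/dt = -1.750000/1.0 = -1.7500
R = −Δy/(cos θ' − cos θ) = 0.5714
v = R·ω = 0.5714·-1.7500 = -1.0000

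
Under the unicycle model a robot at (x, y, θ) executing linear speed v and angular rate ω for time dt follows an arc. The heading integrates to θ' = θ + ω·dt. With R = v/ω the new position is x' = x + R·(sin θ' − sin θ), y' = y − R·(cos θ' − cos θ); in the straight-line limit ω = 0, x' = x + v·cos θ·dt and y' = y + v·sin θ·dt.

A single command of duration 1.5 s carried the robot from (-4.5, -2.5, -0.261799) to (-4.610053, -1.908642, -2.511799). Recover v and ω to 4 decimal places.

v = -0.5000, ω = -1.5000

Δθ = -2.511799 − -0.261799 = -2.250000
ω = Δθ/dt = -2.250000/1.5 = -1.5000
R = −Δy/(cos θ' − cos θ) = 0.3333
v = R·ω = 0.3333·-1.5000 = -0.5000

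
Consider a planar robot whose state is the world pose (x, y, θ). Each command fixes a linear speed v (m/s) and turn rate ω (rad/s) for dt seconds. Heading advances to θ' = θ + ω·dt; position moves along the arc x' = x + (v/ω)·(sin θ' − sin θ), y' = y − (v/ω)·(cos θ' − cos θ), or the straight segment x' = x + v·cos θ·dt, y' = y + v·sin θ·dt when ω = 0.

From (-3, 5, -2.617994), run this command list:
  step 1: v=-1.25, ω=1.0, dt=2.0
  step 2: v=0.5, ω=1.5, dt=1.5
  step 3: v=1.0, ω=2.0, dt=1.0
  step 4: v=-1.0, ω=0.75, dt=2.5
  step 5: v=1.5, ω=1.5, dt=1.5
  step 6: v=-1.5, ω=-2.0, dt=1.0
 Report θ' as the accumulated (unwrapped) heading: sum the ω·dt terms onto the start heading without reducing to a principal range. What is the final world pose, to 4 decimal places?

step 1: θ'=-0.6180 (R=-1.2500) → pose (-2.9007, 7.1013, -0.6180)
step 2: θ'=1.6320 (R=0.3333) → pose (-2.3749, 7.3934, 1.6320)
step 3: θ'=3.6320 (R=0.5000) → pose (-3.1095, 7.8039, 3.6320)
step 4: θ'=5.5070 (R=-1.3333) → pose (-2.8034, 9.9315, 5.5070)
step 5: θ'=7.7570 (R=1.0000) → pose (-1.1075, 10.5483, 7.7570)
step 6: θ'=5.7570 (R=0.7500) → pose (-2.2307, 9.9724, 5.7570)

(-2.2307, 9.9724, 5.7570)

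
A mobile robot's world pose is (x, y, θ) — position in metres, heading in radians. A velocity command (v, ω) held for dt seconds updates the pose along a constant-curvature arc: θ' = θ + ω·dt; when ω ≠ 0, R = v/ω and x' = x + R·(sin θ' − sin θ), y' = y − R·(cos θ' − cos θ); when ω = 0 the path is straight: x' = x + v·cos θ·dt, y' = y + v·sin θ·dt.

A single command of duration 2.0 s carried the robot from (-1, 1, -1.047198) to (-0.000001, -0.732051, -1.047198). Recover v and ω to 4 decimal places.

Δθ = -1.047198 − -1.047198 = 0.000000
ω = Δθ/dt = 0.000000/2.0 = 0.0000
ω = 0 → v = (Δx·cos θ + Δy·sin θ)/dt = 1.0000

v = 1.0000, ω = 0.0000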